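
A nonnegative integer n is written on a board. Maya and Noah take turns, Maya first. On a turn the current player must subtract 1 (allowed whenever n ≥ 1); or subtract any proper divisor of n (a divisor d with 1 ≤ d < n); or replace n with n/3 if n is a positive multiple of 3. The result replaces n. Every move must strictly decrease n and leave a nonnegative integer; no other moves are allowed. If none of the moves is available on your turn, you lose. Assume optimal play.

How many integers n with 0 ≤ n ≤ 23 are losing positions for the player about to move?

10

Compute win/loss labels from the base case upward. A position with no move is L. Any other position is W if it can reach an L in one move, else L.
n=0: no move → L
n=1: →0(L), so W
n=2: →1(W) only, which is W, so L
n=3: →2(L), so W
n=4: →2(L), so W
n=5: →4(W) only, which is W, so L
n=6: →2(L), so W
n=7: →6(W) only, which is W, so L
n=8: →7(L), so W
n=9: →3(W), 6(W), 8(W) — all W, so L
n=10: →5(L), so W
n=11: →10(W) only, which is W, so L
n=12: →9(L), so W
n=13: →12(W) only, which is W, so L
n=14: →7(L), so W
n=15: →5(L), so W
n=16: →8(W), 12(W), 14(W), 15(W) — all W, so L
n=17: →16(L), so W
n=18: →9(L), so W
n=19: →18(W) only, which is W, so L
n=20: →16(L), so W
n=21: →7(L), so W
n=22: →11(L), so W
n=23: →22(W) only, which is W, so L
L entries with 0 ≤ n ≤ 23: n = 0, 2, 5, 7, 9, 11, 13, 16, 19, 23; that makes 10.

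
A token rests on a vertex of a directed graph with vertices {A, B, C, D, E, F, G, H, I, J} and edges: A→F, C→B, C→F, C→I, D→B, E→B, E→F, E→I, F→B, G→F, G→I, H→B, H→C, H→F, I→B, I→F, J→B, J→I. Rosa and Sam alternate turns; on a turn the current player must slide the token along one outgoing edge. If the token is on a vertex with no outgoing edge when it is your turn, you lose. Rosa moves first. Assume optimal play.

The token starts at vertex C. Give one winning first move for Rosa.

Classify positions by backward induction: terminal positions (no move available) are L. From any other position, the mover wins iff some move reaches an L.
Every edge goes from a vertex to one that appears earlier in the order B, F, I, E, C, H, J, D, G, A, so processing vertices in that order labels each vertex after all of its successors.
B: no outgoing edge → L
F: can move to B, which is L ⇒ W
I: can move to B, which is L ⇒ W
E: can move to B, which is L ⇒ W
C: can move to B, which is L ⇒ W
H: can move to B, which is L ⇒ W
J: can move to B, which is L ⇒ W
D: can move to B, which is L ⇒ W
G: moves to I(W), F(W); every one is W ⇒ L
A: the only move is to F(W), a W ⇒ L
From C, the L positions reachable in one move are: B.

Move to B.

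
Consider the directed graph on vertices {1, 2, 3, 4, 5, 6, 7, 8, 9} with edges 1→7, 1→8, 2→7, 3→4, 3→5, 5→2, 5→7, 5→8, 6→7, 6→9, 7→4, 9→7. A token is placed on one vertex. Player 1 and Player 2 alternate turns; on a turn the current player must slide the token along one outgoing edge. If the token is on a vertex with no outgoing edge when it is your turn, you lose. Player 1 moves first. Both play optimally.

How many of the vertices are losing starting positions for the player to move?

Use the standard recursion: the mover loses at a terminal position; elsewhere, the mover wins exactly when some move hands the opponent an L position.
Every edge goes from a vertex to one that appears earlier in the order 4, 8, 7, 2, 5, 3, 1, 9, 6, so processing vertices in that order labels each vertex after all of its successors.
4: no outgoing edge → L
8: no outgoing edge → L
7: reaches L-position 4 → W
2: only reaches 7(W), which is W → L
5: reaches L-position 2 → W
3: reaches L-position 4 → W
1: reaches L-position 8 → W
9: only reaches 7(W), which is W → L
6: reaches L-position 9 → W
The L vertices are 2, 4, 8, 9; that is 4 in all.

4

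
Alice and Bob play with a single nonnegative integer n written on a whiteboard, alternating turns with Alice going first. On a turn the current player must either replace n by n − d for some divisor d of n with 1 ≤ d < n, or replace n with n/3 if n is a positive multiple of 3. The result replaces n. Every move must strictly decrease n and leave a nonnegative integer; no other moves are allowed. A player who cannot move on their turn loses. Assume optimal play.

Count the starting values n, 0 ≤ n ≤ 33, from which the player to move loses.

14

Label each position W (a win for the player to move) or L (a loss). A position with no legal move is L; any other position is W exactly when some move reaches an L, and L when every move reaches a W.
n=0: no move → L
n=1: no move → L
n=2: can move to 1, which is L ⇒ W
n=3: can move to 1, which is L ⇒ W
n=4: moves to 2(W), 3(W); every one is W ⇒ L
n=5: can move to 4, which is L ⇒ W
n=6: can move to 4, which is L ⇒ W
n=7: the only move is to 6(W), a W ⇒ L
n=8: can move to 4, which is L ⇒ W
n=9: moves to 3(W), 6(W), 8(W); every one is W ⇒ L
n=10: can move to 9, which is L ⇒ W
n=11: the only move is to 10(W), a W ⇒ L
n=12: can move to 4, which is L ⇒ W
n=13: the only move is to 12(W), a W ⇒ L
n=14: can move to 7, which is L ⇒ W
n=15: moves to 5(W), 10(W), 12(W), 14(W); every one is W ⇒ L
n=16: can move to 15, which is L ⇒ W
n=17: the only move is to 16(W), a W ⇒ L
n=18: can move to 9, which is L ⇒ W
n=19: the only move is to 18(W), a W ⇒ L
n=20: can move to 15, which is L ⇒ W
n=21: can move to 7, which is L ⇒ W
n=22: can move to 11, which is L ⇒ W
n=23: the only move is to 22(W), a W ⇒ L
n=24: can move to 23, which is L ⇒ W
n=25: moves to 20(W), 24(W); every one is W ⇒ L
n=26: can move to 13, which is L ⇒ W
n=27: can move to 9, which is L ⇒ W
n=28: moves to 14(W), 21(W), 24(W), 26(W), 27(W); every one is W ⇒ L
n=29: can move to 28, which is L ⇒ W
n=30: can move to 15, which is L ⇒ W
n=31: the only move is to 30(W), a W ⇒ L
n=32: can move to 28, which is L ⇒ W
n=33: can move to 11, which is L ⇒ W
L entries with 0 ≤ n ≤ 33: n = 0, 1, 4, 7, 9, 11, 13, 15, 17, 19, 23, 25, 28, 31; that makes 14.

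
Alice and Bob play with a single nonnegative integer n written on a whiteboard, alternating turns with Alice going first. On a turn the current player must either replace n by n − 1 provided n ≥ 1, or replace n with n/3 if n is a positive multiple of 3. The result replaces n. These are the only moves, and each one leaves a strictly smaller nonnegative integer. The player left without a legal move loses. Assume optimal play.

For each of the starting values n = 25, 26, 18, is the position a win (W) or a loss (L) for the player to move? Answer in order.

Label each position W (a win for the player to move) or L (a loss). A position with no legal move is L; any other position is W exactly when some move reaches an L, and L when every move reaches a W.
n=0: no move → L
n=1: →0(L), so W
n=2: →1(W) only, which is W, so L
n=3: →2(L), so W
n=4: →3(W) only, which is W, so L
n=5: →4(L), so W
n=6: →2(L), so W
n=7: →6(W) only, which is W, so L
n=8: →7(L), so W
n=9: →3(W), 8(W) — all W, so L
n=10: →9(L), so W
n=11: →10(W) only, which is W, so L
n=12: →4(L), so W
n=13: →12(W) only, which is W, so L
n=14: →13(L), so W
n=15: →5(W), 14(W) — all W, so L
n=16: →15(L), so W
n=17: →16(W) only, which is W, so L
n=18: →17(L), so W
n=19: →18(W) only, which is W, so L
n=20: →19(L), so W
n=21: →7(L), so W
n=22: →21(W) only, which is W, so L
n=23: →22(L), so W
n=24: →8(W), 23(W) — all W, so L
n=25: →24(L), so W
n=26: →25(W) only, which is W, so L

25: W, 26: L, 18: W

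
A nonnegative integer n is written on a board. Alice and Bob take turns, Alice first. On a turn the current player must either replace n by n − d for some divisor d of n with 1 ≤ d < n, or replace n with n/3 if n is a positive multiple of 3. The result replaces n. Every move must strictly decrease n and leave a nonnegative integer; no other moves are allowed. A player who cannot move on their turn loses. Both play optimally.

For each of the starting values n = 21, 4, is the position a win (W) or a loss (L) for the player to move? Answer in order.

21: W, 4: L

Classify positions by backward induction: terminal positions (no move available) are L. From any other position, the mover wins iff some move reaches an L.
n=0: no move → L
n=1: no move → L
n=2: can move to 1, which is L ⇒ W
n=3: can move to 1, which is L ⇒ W
n=4: moves to 2(W), 3(W); every one is W ⇒ L
n=5: can move to 4, which is L ⇒ W
n=6: can move to 4, which is L ⇒ W
n=7: the only move is to 6(W), a W ⇒ L
n=8: can move to 4, which is L ⇒ W
n=9: moves to 3(W), 6(W), 8(W); every one is W ⇒ L
n=10: can move to 9, which is L ⇒ W
n=11: the only move is to 10(W), a W ⇒ L
n=12: can move to 4, which is L ⇒ W
n=13: the only move is to 12(W), a W ⇒ L
n=14: can move to 7, which is L ⇒ W
n=15: moves to 5(W), 10(W), 12(W), 14(W); every one is W ⇒ L
n=16: can move to 15, which is L ⇒ W
n=17: the only move is to 16(W), a W ⇒ L
n=18: can move to 9, which is L ⇒ W
n=19: the only move is to 18(W), a W ⇒ L
n=20: can move to 15, which is L ⇒ W
n=21: can move to 7, which is L ⇒ W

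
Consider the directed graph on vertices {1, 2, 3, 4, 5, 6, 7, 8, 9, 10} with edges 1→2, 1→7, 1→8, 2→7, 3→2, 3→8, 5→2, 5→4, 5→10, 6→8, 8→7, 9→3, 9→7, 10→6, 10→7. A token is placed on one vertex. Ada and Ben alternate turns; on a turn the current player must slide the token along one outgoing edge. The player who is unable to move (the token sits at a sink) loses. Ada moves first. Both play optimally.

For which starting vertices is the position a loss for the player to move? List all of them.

3, 4, 6, 7

Positions with no move are L. A position that does have a move is losing for the player to move precisely when every available move leads to a winning position for the opponent. Fill in the labels:
Every edge goes from a vertex to one that appears earlier in the order 4, 7, 8, 2, 3, 1, 9, 6, 10, 5, so processing vertices in that order labels each vertex after all of its successors.
4: no outgoing edge → L
7: no outgoing edge → L
8: can move to 7, which is L ⇒ W
2: can move to 7, which is L ⇒ W
3: moves to 2(W), 8(W); every one is W ⇒ L
1: can move to 7, which is L ⇒ W
9: can move to 3, which is L ⇒ W
6: the only move is to 8(W), a W ⇒ L
10: can move to 6, which is L ⇒ W
5: can move to 4, which is L ⇒ W
The losing starting vertices are exactly the entries labelled L in this table (4 of them).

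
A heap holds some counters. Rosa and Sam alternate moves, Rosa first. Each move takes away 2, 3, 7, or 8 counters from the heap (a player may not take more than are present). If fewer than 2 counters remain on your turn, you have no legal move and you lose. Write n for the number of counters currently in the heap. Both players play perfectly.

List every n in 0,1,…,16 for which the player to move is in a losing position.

Work bottom-up. With no move the player to move loses. Otherwise the position is W if at least one move leads to an L position for the opponent, and L if every move leads to a W.
n=0: no move → L
n=1: no move → L
n=2: →0(L), so W
n=3: →1(L), so W
n=4: →1(L), so W
n=5: →3(W), 2(W) — all W, so L
n=6: →4(W), 3(W) — all W, so L
n=7: →5(L), so W
n=8: →6(L), so W
n=9: →6(L), so W
n=10: →8(W), 7(W), 3(W), 2(W) — all W, so L
n=11: →9(W), 8(W), 4(W), 3(W) — all W, so L
n=12: →10(L), so W
n=13: →11(L), so W
n=14: →11(L), so W
n=15: →13(W), 12(W), 8(W), 7(W) — all W, so L
n=16: →14(W), 13(W), 9(W), 8(W) — all W, so L
The losing starting values of n are exactly the entries labelled L in this table (8 of them).

0, 1, 5, 6, 10, 11, 15, 16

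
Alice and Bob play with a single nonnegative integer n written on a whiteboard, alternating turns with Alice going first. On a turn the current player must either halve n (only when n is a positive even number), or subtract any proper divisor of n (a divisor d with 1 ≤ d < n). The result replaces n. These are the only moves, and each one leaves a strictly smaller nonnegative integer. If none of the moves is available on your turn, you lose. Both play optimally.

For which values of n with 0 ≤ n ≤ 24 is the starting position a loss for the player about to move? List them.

0, 1, 3, 5, 7, 9, 11, 13, 15, 17, 19, 21, 23

Positions with no move are L. A position that does have a move is losing for the player to move precisely when every available move leads to a winning position for the opponent. Fill in the labels:
n=0: no move → L
n=1: no move → L
n=2: →1(L), so W
n=3: →2(W) only, which is W, so L
n=4: →3(L), so W
n=5: →4(W) only, which is W, so L
n=6: →3(L), so W
n=7: →6(W) only, which is W, so L
n=8: →7(L), so W
n=9: →6(W), 8(W) — all W, so L
n=10: →5(L), so W
n=11: →10(W) only, which is W, so L
n=12: →9(L), so W
n=13: →12(W) only, which is W, so L
n=14: →7(L), so W
n=15: →10(W), 12(W), 14(W) — all W, so L
n=16: →15(L), so W
n=17: →16(W) only, which is W, so L
n=18: →9(L), so W
n=19: →18(W) only, which is W, so L
n=20: →15(L), so W
n=21: →14(W), 18(W), 20(W) — all W, so L
n=22: →11(L), so W
n=23: →22(W) only, which is W, so L
n=24: →21(L), so W
Reading off the rows marked L gives the requested list; there are 13 such values of n.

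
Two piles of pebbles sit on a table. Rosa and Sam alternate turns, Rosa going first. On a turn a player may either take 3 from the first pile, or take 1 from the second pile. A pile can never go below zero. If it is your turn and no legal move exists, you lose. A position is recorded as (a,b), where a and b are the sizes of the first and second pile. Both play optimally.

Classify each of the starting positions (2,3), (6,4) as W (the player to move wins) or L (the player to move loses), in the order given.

(2,3): W, (6,4): L

Positions with no move are L. A position that does have a move is losing for the player to move precisely when every available move leads to a winning position for the opponent. Fill in the labels:
No move ever increases a pile, so every position that can arise here has a ≤ 6 and b ≤ 4; it is enough to label the cells with 0 ≤ a ≤ 6 and 0 ≤ b ≤ 4.
Every move lowers a or b (never raises either), so fill the grid row by row in increasing a, and left to right within a row: each cell's successors are then already labelled.
      b=0  b=1  b=2  b=3  b=4
a=0:    L    W    L    W    L
a=1:    L    W    L    W    L
a=2:    L    W    L    W    L
a=3:    W    L    W    L    W
a=4:    W    L    W    L    W
a=5:    W    L    W    L    W
a=6:    L    W    L    W    L
Cells with no legal move (terminal, hence L): (0,0), (1,0), (2,0).
The remaining L cells, each justified by listing all of its moves:
(0,2): the only move is to (0,1)(W), a W ⇒ L
(0,4): the only move is to (0,3)(W), a W ⇒ L
(1,2): the only move is to (1,1)(W), a W ⇒ L
(1,4): the only move is to (1,3)(W), a W ⇒ L
(2,2): the only move is to (2,1)(W), a W ⇒ L
(2,4): the only move is to (2,3)(W), a W ⇒ L
(3,1): moves to (0,1)(W), (3,0)(W); every one is W ⇒ L
(3,3): moves to (0,3)(W), (3,2)(W); every one is W ⇒ L
(4,1): moves to (1,1)(W), (4,0)(W); every one is W ⇒ L
(4,3): moves to (1,3)(W), (4,2)(W); every one is W ⇒ L
(5,1): moves to (2,1)(W), (5,0)(W); every one is W ⇒ L
(5,3): moves to (2,3)(W), (5,2)(W); every one is W ⇒ L
(6,0): the only move is to (3,0)(W), a W ⇒ L
(6,2): moves to (3,2)(W), (6,1)(W); every one is W ⇒ L
(6,4): moves to (3,4)(W), (6,3)(W); every one is W ⇒ L
Every other cell has at least one move into one of the L cells above, so it is W.
(2,3): the move to (2,2) reaches an L cell, so W
(6,4): one of the L cells justified above, so L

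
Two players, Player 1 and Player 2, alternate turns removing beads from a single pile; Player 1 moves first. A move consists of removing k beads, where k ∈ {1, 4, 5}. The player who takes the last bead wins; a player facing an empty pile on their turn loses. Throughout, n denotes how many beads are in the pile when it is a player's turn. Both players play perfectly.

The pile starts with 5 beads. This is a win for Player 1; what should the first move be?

Remove 5, leaving 0.

Work bottom-up. With no move the player to move loses. Otherwise the position is W if at least one move leads to an L position for the opponent, and L if every move leads to a W.
n=0: no move → L
n=1: can move to 0, which is L ⇒ W
n=2: the only move is to 1(W), a W ⇒ L
n=3: can move to 2, which is L ⇒ W
n=4: can move to 0, which is L ⇒ W
n=5: can move to 0, which is L ⇒ W
From 5, the L positions reachable in one move are: 0.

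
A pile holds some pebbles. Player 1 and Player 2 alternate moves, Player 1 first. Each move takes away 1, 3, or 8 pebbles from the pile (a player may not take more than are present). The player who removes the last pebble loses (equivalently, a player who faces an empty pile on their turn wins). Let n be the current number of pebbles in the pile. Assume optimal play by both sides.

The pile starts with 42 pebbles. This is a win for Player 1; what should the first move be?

Remove 8, leaving 34.

Label each position W (a win for the player to move) or L (a loss). A position with no legal move is W; any other position is W exactly when some move reaches an L, and L when every move reaches a W.
n=0: no move; the opponent has just taken the last pebble and therefore loses → W
n=1: L (sole option 0(W) is W)
n=2: W (go to 1, an L position)
n=3: L (options 2(W), 0(W) are all W)
n=4: W (go to 3, an L position)
n=5: L (options 4(W), 2(W) are all W)
n=6: W (go to 5, an L position)
n=7: L (options 6(W), 4(W) are all W)
n=8: W (go to 7, an L position)
n=9: W (go to 1, an L position)
n=10: W (go to 7, an L position)
n=11: W (go to 3, an L position)
n=12: L (options 11(W), 9(W), 4(W) are all W)
n=13: W (go to 12, an L position)
n=14: L (options 13(W), 11(W), 6(W) are all W)
n=15: W (go to 14, an L position)
n=16: L (options 15(W), 13(W), 8(W) are all W)
n=17: W (go to 16, an L position)
n=18: L (options 17(W), 15(W), 10(W) are all W)
n=19: W (go to 18, an L position)
n=20: W (go to 12, an L position)
n=21: W (go to 18, an L position)
n=22: W (go to 14, an L position)
n=23: L (options 22(W), 20(W), 15(W) are all W)
n=24: W (go to 23, an L position)
n=25: L (options 24(W), 22(W), 17(W) are all W)
n=26: W (go to 25, an L position)
n=27: L (options 26(W), 24(W), 19(W) are all W)
n=28: W (go to 27, an L position)
n=29: L (options 28(W), 26(W), 21(W) are all W)
n=30: W (go to 29, an L position)
n=31: W (go to 23, an L position)
n=32: W (go to 29, an L position)
n=33: W (go to 25, an L position)
n=34: L (options 33(W), 31(W), 26(W) are all W)
n=35: W (go to 34, an L position)
n=36: L (options 35(W), 33(W), 28(W) are all W)
n=37: W (go to 36, an L position)
n=38: L (options 37(W), 35(W), 30(W) are all W)
n=39: W (go to 38, an L position)
n=40: L (options 39(W), 37(W), 32(W) are all W)
n=41: W (go to 40, an L position)
n=42: W (go to 34, an L position)
From 42, the L positions reachable in one move are: 34.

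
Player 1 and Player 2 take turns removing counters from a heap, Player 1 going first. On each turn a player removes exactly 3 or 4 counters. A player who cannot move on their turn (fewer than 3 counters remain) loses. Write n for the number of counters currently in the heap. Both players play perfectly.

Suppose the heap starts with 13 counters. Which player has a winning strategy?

Label each position W (a win for the player to move) or L (a loss). A position with no legal move is L; any other position is W exactly when some move reaches an L, and L when every move reaches a W.
n=0: no move → L
n=1: no move → L
n=2: no move → L
n=3: →0(L), so W
n=4: →1(L), so W
n=5: →2(L), so W
n=6: →2(L), so W
n=7: →4(W), 3(W) — all W, so L
n=8: →5(W), 4(W) — all W, so L
n=9: →6(W), 5(W) — all W, so L
n=10: →7(L), so W
n=11: →8(L), so W
n=12: →9(L), so W
n=13: →9(L), so W
The starting position 13 is W: Player 1 should remove 4, leaving 9, handing over an L position.

Player 1 wins.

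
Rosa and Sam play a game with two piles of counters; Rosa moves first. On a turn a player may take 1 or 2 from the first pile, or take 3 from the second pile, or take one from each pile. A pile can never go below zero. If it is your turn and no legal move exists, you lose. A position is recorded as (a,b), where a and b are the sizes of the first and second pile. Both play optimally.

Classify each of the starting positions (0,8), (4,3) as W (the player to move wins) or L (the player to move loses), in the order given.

(0,8): L, (4,3): W

Classify positions by backward induction: terminal positions (no move available) are L. From any other position, the mover wins iff some move reaches an L.
No move ever increases a pile, so every position that can arise here has a ≤ 4 and b ≤ 8; it is enough to label the cells with 0 ≤ a ≤ 4 and 0 ≤ b ≤ 8.
Every move lowers a or b (never raises either), so fill the grid row by row in increasing a, and left to right within a row: each cell's successors are then already labelled.
      b=0  b=1  b=2  b=3  b=4  b=5  b=6  b=7  b=8
a=0:    L    L    L    W    W    W    L    L    L
a=1:    W    W    W    W    L    L    W    W    W
a=2:    W    W    W    L    W    W    W    W    W
a=3:    L    L    L    W    W    W    L    L    L
a=4:    W    W    W    W    L    L    W    W    W
Cells with no legal move (terminal, hence L): (0,0), (0,1), (0,2).
The remaining L cells, each justified by listing all of its moves:
(0,6): →(0,3)(W) only, which is W, so L
(0,7): →(0,4)(W) only, which is W, so L
(0,8): →(0,5)(W) only, which is W, so L
(1,4): →(0,4)(W), (1,1)(W), (0,3)(W) — all W, so L
(1,5): →(0,5)(W), (1,2)(W), (0,4)(W) — all W, so L
(2,3): →(1,3)(W), (0,3)(W), (2,0)(W), (1,2)(W) — all W, so L
(3,0): →(2,0)(W), (1,0)(W) — all W, so L
(3,1): →(2,1)(W), (1,1)(W), (2,0)(W) — all W, so L
(3,2): →(2,2)(W), (1,2)(W), (2,1)(W) — all W, so L
(3,6): →(2,6)(W), (1,6)(W), (3,3)(W), (2,5)(W) — all W, so L
(3,7): →(2,7)(W), (1,7)(W), (3,4)(W), (2,6)(W) — all W, so L
(3,8): →(2,8)(W), (1,8)(W), (3,5)(W), (2,7)(W) — all W, so L
(4,4): →(3,4)(W), (2,4)(W), (4,1)(W), (3,3)(W) — all W, so L
(4,5): →(3,5)(W), (2,5)(W), (4,2)(W), (3,4)(W) — all W, so L
Every other cell has at least one move into one of the L cells above, so it is W.
(0,8): one of the L cells justified above, so L
(4,3): the move to (2,3) reaches an L cell, so W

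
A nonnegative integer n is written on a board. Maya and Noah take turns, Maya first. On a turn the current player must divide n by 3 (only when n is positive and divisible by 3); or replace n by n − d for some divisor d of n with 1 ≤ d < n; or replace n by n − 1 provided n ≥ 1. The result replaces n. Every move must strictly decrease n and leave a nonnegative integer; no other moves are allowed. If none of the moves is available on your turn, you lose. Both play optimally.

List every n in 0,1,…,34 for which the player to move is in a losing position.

0, 2, 5, 7, 9, 11, 13, 16, 19, 23, 25, 28, 31, 34

Work bottom-up. With no move the player to move loses. Otherwise the position is W if at least one move leads to an L position for the opponent, and L if every move leads to a W.
n=0: no move → L
n=1: reaches L-position 0 → W
n=2: only reaches 1(W), which is W → L
n=3: reaches L-position 2 → W
n=4: reaches L-position 2 → W
n=5: only reaches 4(W), which is W → L
n=6: reaches L-position 2 → W
n=7: only reaches 6(W), which is W → L
n=8: reaches L-position 7 → W
n=9: only reaches 3(W), 6(W), 8(W), all W → L
n=10: reaches L-position 5 → W
n=11: only reaches 10(W), which is W → L
n=12: reaches L-position 9 → W
n=13: only reaches 12(W), which is W → L
n=14: reaches L-position 7 → W
n=15: reaches L-position 5 → W
n=16: only reaches 8(W), 12(W), 14(W), 15(W), all W → L
n=17: reaches L-position 16 → W
n=18: reaches L-position 9 → W
n=19: only reaches 18(W), which is W → L
n=20: reaches L-position 16 → W
n=21: reaches L-position 7 → W
n=22: reaches L-position 11 → W
n=23: only reaches 22(W), which is W → L
n=24: reaches L-position 16 → W
n=25: only reaches 20(W), 24(W), all W → L
n=26: reaches L-position 13 → W
n=27: reaches L-position 9 → W
n=28: only reaches 14(W), 21(W), 24(W), 26(W), 27(W), all W → L
n=29: reaches L-position 28 → W
n=30: reaches L-position 25 → W
n=31: only reaches 30(W), which is W → L
n=32: reaches L-position 16 → W
n=33: reaches L-position 11 → W
n=34: only reaches 17(W), 32(W), 33(W), all W → L
The losing starting values of n are exactly the entries labelled L in this table (14 of them).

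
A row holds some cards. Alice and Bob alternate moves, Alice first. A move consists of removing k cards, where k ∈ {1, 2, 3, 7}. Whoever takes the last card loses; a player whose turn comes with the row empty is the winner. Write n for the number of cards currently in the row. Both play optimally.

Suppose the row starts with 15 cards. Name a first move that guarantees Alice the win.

Remove 2, leaving 13.

Build the W/L table. Terminal = W. A non-terminal position is W if it has a move to some L; otherwise it is L.
n=0: no move; the opponent has just taken the last card and therefore loses → W
n=1: the only move is to 0(W), a W ⇒ L
n=2: can move to 1, which is L ⇒ W
n=3: can move to 1, which is L ⇒ W
n=4: can move to 1, which is L ⇒ W
n=5: moves to 4(W), 3(W), 2(W); every one is W ⇒ L
n=6: can move to 5, which is L ⇒ W
n=7: can move to 5, which is L ⇒ W
n=8: can move to 5, which is L ⇒ W
n=9: moves to 8(W), 7(W), 6(W), 2(W); every one is W ⇒ L
n=10: can move to 9, which is L ⇒ W
n=11: can move to 9, which is L ⇒ W
n=12: can move to 9, which is L ⇒ W
n=13: moves to 12(W), 11(W), 10(W), 6(W); every one is W ⇒ L
n=14: can move to 13, which is L ⇒ W
n=15: can move to 13, which is L ⇒ W
From 15, the L positions reachable in one move are: 13.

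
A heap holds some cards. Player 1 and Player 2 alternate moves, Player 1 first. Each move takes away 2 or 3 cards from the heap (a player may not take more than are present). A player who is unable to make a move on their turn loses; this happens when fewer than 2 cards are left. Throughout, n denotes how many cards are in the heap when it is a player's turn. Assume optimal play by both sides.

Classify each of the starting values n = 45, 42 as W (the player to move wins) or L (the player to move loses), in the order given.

Work bottom-up. With no move the player to move loses. Otherwise the position is W if at least one move leads to an L position for the opponent, and L if every move leads to a W.
n=0: no move → L
n=1: no move → L
n=2: →0(L), so W
n=3: →1(L), so W
n=4: →1(L), so W
n=5: →3(W), 2(W) — all W, so L
n=6: →4(W), 3(W) — all W, so L
n=7: →5(L), so W
n=8: →6(L), so W
n=9: →6(L), so W
n=10: →8(W), 7(W) — all W, so L
n=11: →9(W), 8(W) — all W, so L
n=12: →10(L), so W
n=13: →11(L), so W
n=14: →11(L), so W
n=15: →13(W), 12(W) — all W, so L
n=16: →14(W), 13(W) — all W, so L
n=17: →15(L), so W
n=18: →16(L), so W
n=19: →16(L), so W
n=20: →18(W), 17(W) — all W, so L
n=21: →19(W), 18(W) — all W, so L
n=22: →20(L), so W
n=23: →21(L), so W
n=24: →21(L), so W
n=25: →23(W), 22(W) — all W, so L
n=26: →24(W), 23(W) — all W, so L
n=27: →25(L), so W
n=28: →26(L), so W
n=29: →26(L), so W
n=30: →28(W), 27(W) — all W, so L
n=31: →29(W), 28(W) — all W, so L
n=32: →30(L), so W
n=33: →31(L), so W
n=34: →31(L), so W
n=35: →33(W), 32(W) — all W, so L
n=36: →34(W), 33(W) — all W, so L
n=37: →35(L), so W
n=38: →36(L), so W
n=39: →36(L), so W
n=40: →38(W), 37(W) — all W, so L
n=41: →39(W), 38(W) — all W, so L
n=42: →40(L), so W
n=43: →41(L), so W
n=44: →41(L), so W
n=45: →43(W), 42(W) — all W, so L

45: L, 42: W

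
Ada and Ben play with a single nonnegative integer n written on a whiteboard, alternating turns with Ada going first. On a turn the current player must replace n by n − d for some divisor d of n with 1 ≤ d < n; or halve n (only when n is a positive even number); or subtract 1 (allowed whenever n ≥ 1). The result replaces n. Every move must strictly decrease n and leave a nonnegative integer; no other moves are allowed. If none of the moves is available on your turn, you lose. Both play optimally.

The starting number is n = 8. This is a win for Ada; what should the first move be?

Move to 7.

Use the standard recursion: the mover loses at a terminal position; elsewhere, the mover wins exactly when some move hands the opponent an L position.
n=0: no move → L
n=1: W (go to 0, an L position)
n=2: L (sole option 1(W) is W)
n=3: W (go to 2, an L position)
n=4: W (go to 2, an L position)
n=5: L (sole option 4(W) is W)
n=6: W (go to 5, an L position)
n=7: L (sole option 6(W) is W)
n=8: W (go to 7, an L position)
From 8, the L positions reachable in one move are: 7.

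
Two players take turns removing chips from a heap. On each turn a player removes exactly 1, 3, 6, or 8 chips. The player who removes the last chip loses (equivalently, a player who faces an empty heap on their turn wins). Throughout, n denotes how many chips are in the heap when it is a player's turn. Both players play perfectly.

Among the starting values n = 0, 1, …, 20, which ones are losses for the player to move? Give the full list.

1, 3, 5, 10, 12, 14, 19

Classify positions by backward induction: terminal positions (no move available) are W. From any other position, the mover wins iff some move reaches an L.
n=0: no move; the opponent has just taken the last chip and therefore loses → W
n=1: L (sole option 0(W) is W)
n=2: W (go to 1, an L position)
n=3: L (options 2(W), 0(W) are all W)
n=4: W (go to 3, an L position)
n=5: L (options 4(W), 2(W) are all W)
n=6: W (go to 5, an L position)
n=7: W (go to 1, an L position)
n=8: W (go to 5, an L position)
n=9: W (go to 3, an L position)
n=10: L (options 9(W), 7(W), 4(W), 2(W) are all W)
n=11: W (go to 10, an L position)
n=12: L (options 11(W), 9(W), 6(W), 4(W) are all W)
n=13: W (go to 12, an L position)
n=14: L (options 13(W), 11(W), 8(W), 6(W) are all W)
n=15: W (go to 14, an L position)
n=16: W (go to 10, an L position)
n=17: W (go to 14, an L position)
n=18: W (go to 12, an L position)
n=19: L (options 18(W), 16(W), 13(W), 11(W) are all W)
n=20: W (go to 19, an L position)
The losing starting values of n are exactly the entries labelled L in this table (7 of them).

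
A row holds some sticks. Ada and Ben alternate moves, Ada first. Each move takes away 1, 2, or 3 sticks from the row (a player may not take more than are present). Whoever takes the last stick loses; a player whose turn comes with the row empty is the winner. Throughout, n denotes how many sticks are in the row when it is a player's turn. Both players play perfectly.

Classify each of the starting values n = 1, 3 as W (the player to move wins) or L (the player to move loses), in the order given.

1: L, 3: W

Positions with no move are W. A position that does have a move is losing for the player to move precisely when every available move leads to a winning position for the opponent. Fill in the labels:
n=0: no move; the opponent has just taken the last stick and therefore loses → W
n=1: only reaches 0(W), which is W → L
n=2: reaches L-position 1 → W
n=3: reaches L-position 1 → W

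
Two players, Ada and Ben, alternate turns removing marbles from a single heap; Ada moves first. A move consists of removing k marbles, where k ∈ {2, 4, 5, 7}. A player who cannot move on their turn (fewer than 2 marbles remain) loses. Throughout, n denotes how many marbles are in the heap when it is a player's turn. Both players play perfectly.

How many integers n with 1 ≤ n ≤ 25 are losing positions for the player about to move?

5

Build the W/L table. Terminal = L. A non-terminal position is W if it has a move to some L; otherwise it is L.
n=0: no move → L
n=1: no move → L
n=2: can move to 0, which is L ⇒ W
n=3: can move to 1, which is L ⇒ W
n=4: can move to 0, which is L ⇒ W
n=5: can move to 1, which is L ⇒ W
n=6: can move to 1, which is L ⇒ W
n=7: can move to 0, which is L ⇒ W
n=8: can move to 1, which is L ⇒ W
n=9: moves to 7(W), 5(W), 4(W), 2(W); every one is W ⇒ L
n=10: moves to 8(W), 6(W), 5(W), 3(W); every one is W ⇒ L
n=11: can move to 9, which is L ⇒ W
n=12: can move to 10, which is L ⇒ W
n=13: can move to 9, which is L ⇒ W
n=14: can move to 10, which is L ⇒ W
n=15: can move to 10, which is L ⇒ W
n=16: can move to 9, which is L ⇒ W
n=17: can move to 10, which is L ⇒ W
n=18: moves to 16(W), 14(W), 13(W), 11(W); every one is W ⇒ L
n=19: moves to 17(W), 15(W), 14(W), 12(W); every one is W ⇒ L
n=20: can move to 18, which is L ⇒ W
n=21: can move to 19, which is L ⇒ W
n=22: can move to 18, which is L ⇒ W
n=23: can move to 19, which is L ⇒ W
n=24: can move to 19, which is L ⇒ W
n=25: can move to 18, which is L ⇒ W
L entries with 1 ≤ n ≤ 25 (n=0 is outside the asked range and is not counted): n = 1, 9, 10, 18, 19; that makes 5.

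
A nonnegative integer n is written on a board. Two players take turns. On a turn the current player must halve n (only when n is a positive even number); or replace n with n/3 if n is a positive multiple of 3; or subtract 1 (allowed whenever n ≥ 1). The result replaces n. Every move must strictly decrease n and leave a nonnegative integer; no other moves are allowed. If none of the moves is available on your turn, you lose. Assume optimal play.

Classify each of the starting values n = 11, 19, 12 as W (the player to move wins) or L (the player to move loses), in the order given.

Label each position W (a win for the player to move) or L (a loss). A position with no legal move is L; any other position is W exactly when some move reaches an L, and L when every move reaches a W.
n=0: no move → L
n=1: →0(L), so W
n=2: →1(W) only, which is W, so L
n=3: →2(L), so W
n=4: →2(L), so W
n=5: →4(W) only, which is W, so L
n=6: →2(L), so W
n=7: →6(W) only, which is W, so L
n=8: →7(L), so W
n=9: →3(W), 8(W) — all W, so L
n=10: →5(L), so W
n=11: →10(W) only, which is W, so L
n=12: →11(L), so W
n=13: →12(W) only, which is W, so L
n=14: →7(L), so W
n=15: →5(L), so W
n=16: →8(W), 15(W) — all W, so L
n=17: →16(L), so W
n=18: →9(L), so W
n=19: →18(W) only, which is W, so L

11: L, 19: L, 12: W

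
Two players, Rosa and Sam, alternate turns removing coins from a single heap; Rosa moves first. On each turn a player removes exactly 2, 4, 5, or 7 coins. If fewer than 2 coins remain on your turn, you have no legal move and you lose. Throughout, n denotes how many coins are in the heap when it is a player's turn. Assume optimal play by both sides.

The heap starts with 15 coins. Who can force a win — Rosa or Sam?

Rosa wins.

Classify positions by backward induction: terminal positions (no move available) are L. From any other position, the mover wins iff some move reaches an L.
n=0: no move → L
n=1: no move → L
n=2: can move to 0, which is L ⇒ W
n=3: can move to 1, which is L ⇒ W
n=4: can move to 0, which is L ⇒ W
n=5: can move to 1, which is L ⇒ W
n=6: can move to 1, which is L ⇒ W
n=7: can move to 0, which is L ⇒ W
n=8: can move to 1, which is L ⇒ W
n=9: moves to 7(W), 5(W), 4(W), 2(W); every one is W ⇒ L
n=10: moves to 8(W), 6(W), 5(W), 3(W); every one is W ⇒ L
n=11: can move to 9, which is L ⇒ W
n=12: can move to 10, which is L ⇒ W
n=13: can move to 9, which is L ⇒ W
n=14: can move to 10, which is L ⇒ W
n=15: can move to 10, which is L ⇒ W
From 15 Rosa can remove 5, leaving 10, reaching an L position.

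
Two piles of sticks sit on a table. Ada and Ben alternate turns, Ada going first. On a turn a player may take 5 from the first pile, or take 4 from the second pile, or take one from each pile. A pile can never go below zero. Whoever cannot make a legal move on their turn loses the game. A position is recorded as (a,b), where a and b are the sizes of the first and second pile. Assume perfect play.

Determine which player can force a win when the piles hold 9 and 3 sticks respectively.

Use the standard recursion: the mover loses at a terminal position; elsewhere, the mover wins exactly when some move hands the opponent an L position.
No move ever increases a pile, so every position that can arise here has a ≤ 9 and b ≤ 3; it is enough to label the cells with 0 ≤ a ≤ 9 and 0 ≤ b ≤ 3.
Every move lowers a or b (never raises either), so fill the grid row by row in increasing a, and left to right within a row: each cell's successors are then already labelled.
      b=0  b=1  b=2  b=3
a=0:    L    L    L    L
a=1:    L    W    W    W
a=2:    L    W    L    L
a=3:    L    W    L    W
a=4:    L    W    L    W
a=5:    W    W    W    W
a=6:    W    L    L    L
a=7:    W    L    W    W
a=8:    W    L    W    L
a=9:    W    L    W    L
Cells with no legal move (terminal, hence L): (0,0), (0,1), (0,2), (0,3), (1,0), (2,0), (3,0), (4,0).
The remaining L cells, each justified by listing all of its moves:
(2,2): only reaches (1,1)(W), which is W → L
(2,3): only reaches (1,2)(W), which is W → L
(3,2): only reaches (2,1)(W), which is W → L
(4,2): only reaches (3,1)(W), which is W → L
(6,1): only reaches (1,1)(W), (5,0)(W), all W → L
(6,2): only reaches (1,2)(W), (5,1)(W), all W → L
(6,3): only reaches (1,3)(W), (5,2)(W), all W → L
(7,1): only reaches (2,1)(W), (6,0)(W), all W → L
(8,1): only reaches (3,1)(W), (7,0)(W), all W → L
(8,3): only reaches (3,3)(W), (7,2)(W), all W → L
(9,1): only reaches (4,1)(W), (8,0)(W), all W → L
(9,3): only reaches (4,3)(W), (8,2)(W), all W → L
Every other cell has at least one move into one of the L cells above, so it is W.
The starting position (9,3) is L: whatever Ada does, the opponent receives a W position.

Ben wins.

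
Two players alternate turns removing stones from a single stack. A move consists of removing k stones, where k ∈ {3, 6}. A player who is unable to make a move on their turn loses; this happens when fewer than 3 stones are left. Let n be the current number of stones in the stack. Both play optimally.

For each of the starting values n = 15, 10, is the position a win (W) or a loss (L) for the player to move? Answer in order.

15: W, 10: L

Classify positions by backward induction: terminal positions (no move available) are L. From any other position, the mover wins iff some move reaches an L.
n=0: no move → L
n=1: no move → L
n=2: no move → L
n=3: reaches L-position 0 → W
n=4: reaches L-position 1 → W
n=5: reaches L-position 2 → W
n=6: reaches L-position 0 → W
n=7: reaches L-position 1 → W
n=8: reaches L-position 2 → W
n=9: only reaches 6(W), 3(W), all W → L
n=10: only reaches 7(W), 4(W), all W → L
n=11: only reaches 8(W), 5(W), all W → L
n=12: reaches L-position 9 → W
n=13: reaches L-position 10 → W
n=14: reaches L-position 11 → W
n=15: reaches L-position 9 → W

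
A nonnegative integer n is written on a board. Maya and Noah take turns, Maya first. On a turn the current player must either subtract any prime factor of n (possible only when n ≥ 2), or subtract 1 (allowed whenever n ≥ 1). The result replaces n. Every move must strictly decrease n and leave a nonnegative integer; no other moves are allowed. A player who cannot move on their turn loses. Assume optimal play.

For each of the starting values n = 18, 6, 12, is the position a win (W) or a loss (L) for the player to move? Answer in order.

18: W, 6: W, 12: L

Classify positions by backward induction: terminal positions (no move available) are L. From any other position, the mover wins iff some move reaches an L.
n=0: no move → L
n=1: reaches L-position 0 → W
n=2: reaches L-position 0 → W
n=3: reaches L-position 0 → W
n=4: only reaches 2(W), 3(W), all W → L
n=5: reaches L-position 0 → W
n=6: reaches L-position 4 → W
n=7: reaches L-position 0 → W
n=8: only reaches 6(W), 7(W), all W → L
n=9: reaches L-position 8 → W
n=10: reaches L-position 8 → W
n=11: reaches L-position 0 → W
n=12: only reaches 9(W), 10(W), 11(W), all W → L
n=13: reaches L-position 0 → W
n=14: reaches L-position 12 → W
n=15: reaches L-position 12 → W
n=16: only reaches 14(W), 15(W), all W → L
n=17: reaches L-position 0 → W
n=18: reaches L-position 16 → W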